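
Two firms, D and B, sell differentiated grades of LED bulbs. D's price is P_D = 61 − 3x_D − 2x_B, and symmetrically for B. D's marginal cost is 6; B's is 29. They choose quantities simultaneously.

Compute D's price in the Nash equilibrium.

Firm D's profit: π = x_D(61 − 3x_D − 2x_B) − 6x_D.
∂π/∂x_D = 55 − 6x_D − 2x_B = 0 ⇒ x_D = 55/6 − (1/3)x_B.
Similarly x_B = 16/3 − (1/3)x_D.
Substituting the second reaction function into the first: x_D = 55/6 − (1/3)(16/3 − (1/3)x_D), which gives (8/9)x_D = 133/18 ⇒ x_D = 8.3125.
Then x_B = 16/3 − (1/3)·8.3125 = 2.5625.
P_D = 61 − 3·8.3125 − 2·2.5625 = 30.9375.

30.9375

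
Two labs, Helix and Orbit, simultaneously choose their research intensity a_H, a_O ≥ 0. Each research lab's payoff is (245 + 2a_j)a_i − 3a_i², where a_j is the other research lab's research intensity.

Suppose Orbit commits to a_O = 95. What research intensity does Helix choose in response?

Helix's payoff is (245 + 2a_O)a_H − 3a_H².
∂π/∂a_H = 245 + 2a_O − 6a_H = 0, so a_H = 245/6 + (1/3)a_O.
At a_O = 95: a_H = 245/6 + (1/3)·95 = 72.5.

72.5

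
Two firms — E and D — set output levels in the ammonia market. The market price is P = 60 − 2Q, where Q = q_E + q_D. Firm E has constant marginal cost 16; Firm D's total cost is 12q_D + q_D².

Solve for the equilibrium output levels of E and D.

8.4, 5.2

Firm E's profit: π = q_E(60 − 2(q_E + q_D)) − 16q_E.
∂π/∂q_E = 44 − 4q_E − 2q_D = 0, so q_E = 11 − 0.5q_D.
For D: ∂π/∂q_D = 48 − 6q_D − 2q_E = 0 ⇒ q_D = 8 − (1/3)q_E.
Solving the two reaction functions simultaneously: (1 − (−0.5)(−1/3))q_E = 11 − 0.5·8, so (5/6)q_E = 7 and q_E = 8.4.
Then q_D = 8 − (1/3)·8.4 = 5.2.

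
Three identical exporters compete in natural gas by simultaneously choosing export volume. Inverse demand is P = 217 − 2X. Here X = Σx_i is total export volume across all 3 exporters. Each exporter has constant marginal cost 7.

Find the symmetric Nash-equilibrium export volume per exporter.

26.25

A representative exporter's profit is π_i = x_i(217 − 2X) − 7x_i, with X = x_i + Σ_{j≠i} x_j.
First-order condition: 210 − 4x_i − 2Σ_{j≠i} x_j = 0.
In a symmetric equilibrium every exporter chooses the same x, so Σ_{j≠i} x_j = 2x. The condition becomes 210 − 8x = 0, giving x = 210/8 = 26.25.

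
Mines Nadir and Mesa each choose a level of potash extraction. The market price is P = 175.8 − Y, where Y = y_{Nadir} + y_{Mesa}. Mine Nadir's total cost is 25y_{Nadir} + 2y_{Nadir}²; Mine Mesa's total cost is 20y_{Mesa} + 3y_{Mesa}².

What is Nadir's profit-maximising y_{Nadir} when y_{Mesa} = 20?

21.8

Mine Nadir's profit: π = y_{Nadir}(175.8 − (y_{Nadir} + y_{Mesa})) − 25y_{Nadir} − 2y_{Nadir}².
∂π/∂y_{Nadir} = 150.8 − 6y_{Nadir} − y_{Mesa} = 0, so y_{Nadir} = 377/15 − (1/6)y_{Mesa}.
At y_{Mesa} = 20: y_{Nadir} = 377/15 − (1/6)·20 = 21.8.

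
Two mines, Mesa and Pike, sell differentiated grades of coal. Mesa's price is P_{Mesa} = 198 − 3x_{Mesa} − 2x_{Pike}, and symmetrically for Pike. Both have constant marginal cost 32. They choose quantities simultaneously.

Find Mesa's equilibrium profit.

1291.6875

Mine Mesa's profit: π = x_{Mesa}(198 − 3x_{Mesa} − 2x_{Pike}) − 32x_{Mesa}.
∂π/∂x_{Mesa} = 166 − 6x_{Mesa} − 2x_{Pike} = 0 ⇒ x_{Mesa} = 83/3 − (1/3)x_{Pike}.
The game is symmetric, so in equilibrium x_{Pike} = x_{Mesa}: the reaction function gives (4/3)x_{Mesa} = 83/3, hence x_{Mesa} = 20.75.
P_{Mesa} = 198 − 3·20.75 − 2·20.75 = 94.25.
Profit = (94.25 − 32)·20.75 = 1291.6875.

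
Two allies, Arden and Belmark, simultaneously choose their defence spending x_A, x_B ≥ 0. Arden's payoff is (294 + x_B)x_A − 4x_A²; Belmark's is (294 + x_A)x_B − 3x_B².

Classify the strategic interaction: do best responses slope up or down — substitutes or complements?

strategic complements

Expanding Arden's payoff: 294x_A + x_Bx_A − 4x_A².
∂π/∂x_A = 294 + x_B − 8x_A = 0, so x_A = 36.75 + 0.125x_B.
The best-response slope dx_A/dx_B = 0.125 > 0: the reaction function is upward-sloping, so the choices are strategic complements.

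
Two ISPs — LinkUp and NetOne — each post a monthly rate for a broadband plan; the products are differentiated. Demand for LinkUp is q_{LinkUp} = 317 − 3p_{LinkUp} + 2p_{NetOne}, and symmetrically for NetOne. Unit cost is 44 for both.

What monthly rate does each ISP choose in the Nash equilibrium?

LinkUp's profit: π = (p_{LinkUp} − 44)(317 − 3p_{LinkUp} + 2p_{NetOne}).
∂π/∂p_{LinkUp} = 449 − 6p_{LinkUp} + 2p_{NetOne} = 0 ⇒ p_{LinkUp} = 449/6 + (1/3)p_{NetOne}.
By symmetry p_{NetOne} = p_{LinkUp}; substituting into the reaction function, (2/3)p_{LinkUp} = 449/6 and p_{LinkUp} = 112.25.

112.25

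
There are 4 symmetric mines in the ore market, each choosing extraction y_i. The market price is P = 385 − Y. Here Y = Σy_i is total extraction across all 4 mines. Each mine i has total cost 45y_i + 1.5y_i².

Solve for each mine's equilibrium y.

42.5

A representative mine's profit is π_i = y_i(385 − Y) − 45y_i − 1.5y_i², with Y = y_i + Σ_{j≠i} y_j.
First-order condition: 340 − 5y_i − Σ_{j≠i} y_j = 0.
Imposing symmetry (y_j = y for all j) turns Σ_{j≠i} y_j into 3y, so 340 = 8y and y = 42.5.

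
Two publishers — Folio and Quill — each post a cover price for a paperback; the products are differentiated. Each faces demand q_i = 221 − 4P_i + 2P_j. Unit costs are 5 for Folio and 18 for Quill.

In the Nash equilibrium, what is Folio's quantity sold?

Folio's profit: π = (P_{Folio} − 5)(221 − 4P_{Folio} + 2P_{Quill}).
∂π/∂P_{Folio} = 241 − 8P_{Folio} + 2P_{Quill} = 0 ⇒ P_{Folio} = 30.125 + 0.25P_{Quill}.
Similarly P_{Quill} = 36.625 + 0.25P_{Folio}.
Plugging P_{Quill} into Folio's best response: P_{Folio} = 30.125 + 0.25(36.625 + 0.25P_{Folio}) ⇒ 0.9375P_{Folio} = 1257/32, so P_{Folio} = 41.9.
Then P_{Quill} = 36.625 + 0.25·41.9 = 47.1.
q_{Folio} = 221 − 4·41.9 + 2·47.1 = 147.6.

147.6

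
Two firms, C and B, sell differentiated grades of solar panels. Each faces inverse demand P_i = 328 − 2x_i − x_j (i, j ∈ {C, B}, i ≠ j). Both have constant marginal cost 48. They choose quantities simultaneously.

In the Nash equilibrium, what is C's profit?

6272

Firm C's profit: π = x_C(328 − 2x_C − x_B) − 48x_C.
∂π/∂x_C = 280 − 4x_C − x_B = 0 ⇒ x_C = 70 − 0.25x_B.
The game is symmetric, so in equilibrium x_B = x_C: the reaction function gives 1.25x_C = 70, hence x_C = 56.
P_C = 328 − 2·56 − 56 = 160.
Profit = (160 − 48)·56 = 6272.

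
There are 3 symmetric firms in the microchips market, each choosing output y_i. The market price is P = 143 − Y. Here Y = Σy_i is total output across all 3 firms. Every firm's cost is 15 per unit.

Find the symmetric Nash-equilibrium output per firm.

A representative firm's profit is π_i = y_i(143 − Y) − 15y_i, with Y = y_i + Σ_{j≠i} y_j.
First-order condition: 128 − 2y_i − Σ_{j≠i} y_j = 0.
Imposing symmetry (y_j = y for all j) turns Σ_{j≠i} y_j into 2y, so 128 = 4y and y = 32.

32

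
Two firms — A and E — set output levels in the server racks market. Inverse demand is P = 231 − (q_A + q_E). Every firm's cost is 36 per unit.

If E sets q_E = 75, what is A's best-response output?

60

Firm A's profit: π = q_A(231 − (q_A + q_E)) − 36q_A.
∂π/∂q_A = 195 − 2q_A − q_E = 0, so q_A = 97.5 − 0.5q_E.
At q_E = 75: q_A = 97.5 − 0.5·75 = 60.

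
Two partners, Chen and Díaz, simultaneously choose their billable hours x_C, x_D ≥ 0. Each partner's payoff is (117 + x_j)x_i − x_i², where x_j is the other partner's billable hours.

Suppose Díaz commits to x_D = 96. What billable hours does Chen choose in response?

106.5

Chen's payoff is (117 + x_D)x_C − x_C².
∂π/∂x_C = 117 + x_D − 2x_C = 0, so x_C = 58.5 + 0.5x_D.
At x_D = 96: x_C = 58.5 + 0.5·96 = 106.5.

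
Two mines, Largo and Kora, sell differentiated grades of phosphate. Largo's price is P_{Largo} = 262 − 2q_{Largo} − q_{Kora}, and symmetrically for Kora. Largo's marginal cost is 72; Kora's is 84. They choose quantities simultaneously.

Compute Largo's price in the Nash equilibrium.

149.6

Mine Largo's profit: π = q_{Largo}(262 − 2q_{Largo} − q_{Kora}) − 72q_{Largo}.
∂π/∂q_{Largo} = 190 − 4q_{Largo} − q_{Kora} = 0 ⇒ q_{Largo} = 47.5 − 0.25q_{Kora}.
Similarly q_{Kora} = 44.5 − 0.25q_{Largo}.
Plugging q_{Kora} into Largo's best response: q_{Largo} = 47.5 − 0.25(44.5 − 0.25q_{Largo}) ⇒ 0.9375q_{Largo} = 36.375, so q_{Largo} = 38.8.
Then q_{Kora} = 44.5 − 0.25·38.8 = 34.8.
P_{Largo} = 262 − 2·38.8 − 34.8 = 149.6.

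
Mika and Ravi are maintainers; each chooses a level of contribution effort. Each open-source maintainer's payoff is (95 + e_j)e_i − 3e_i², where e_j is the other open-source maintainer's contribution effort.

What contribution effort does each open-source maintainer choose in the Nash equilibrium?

19

Mika's payoff is (95 + e_R)e_M − 3e_M².
∂π/∂e_M = 95 + e_R − 6e_M = 0, so e_M = 95/6 + (1/6)e_R.
By symmetry e_R = e_M; substituting into the reaction function, (5/6)e_M = 95/6 and e_M = 19.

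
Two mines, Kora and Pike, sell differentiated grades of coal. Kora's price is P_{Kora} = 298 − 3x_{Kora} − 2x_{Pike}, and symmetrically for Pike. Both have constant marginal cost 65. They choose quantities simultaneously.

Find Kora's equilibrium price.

152.375

Mine Kora's profit: π = x_{Kora}(298 − 3x_{Kora} − 2x_{Pike}) − 65x_{Kora}.
∂π/∂x_{Kora} = 233 − 6x_{Kora} − 2x_{Pike} = 0 ⇒ x_{Kora} = 233/6 − (1/3)x_{Pike}.
The game is symmetric, so in equilibrium x_{Pike} = x_{Kora}: the reaction function gives (4/3)x_{Kora} = 233/6, hence x_{Kora} = 29.125.
P_{Kora} = 298 − 3·29.125 − 2·29.125 = 152.375.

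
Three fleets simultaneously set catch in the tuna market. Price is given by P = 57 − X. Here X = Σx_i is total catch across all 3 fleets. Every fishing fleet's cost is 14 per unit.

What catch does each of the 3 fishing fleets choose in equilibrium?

A representative fishing fleet's profit is π_i = x_i(57 − X) − 14x_i, with X = x_i + Σ_{j≠i} x_j.
First-order condition: 43 − 2x_i − Σ_{j≠i} x_j = 0.
In a symmetric equilibrium every fishing fleet chooses the same x, so Σ_{j≠i} x_j = 2x. The condition becomes 43 − 4x = 0, giving x = 43/4 = 10.75.

10.75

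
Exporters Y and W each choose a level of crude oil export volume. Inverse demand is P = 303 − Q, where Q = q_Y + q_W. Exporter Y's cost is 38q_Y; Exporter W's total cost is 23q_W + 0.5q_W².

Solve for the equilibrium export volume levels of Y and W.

Exporter Y's profit: π = q_Y(303 − (q_Y + q_W)) − 38q_Y.
∂π/∂q_Y = 265 − 2q_Y − q_W = 0, so q_Y = 132.5 − 0.5q_W.
For W: ∂π/∂q_W = 280 − 3q_W − q_Y = 0 ⇒ q_W = 280/3 − (1/3)q_Y.
Plugging q_W into Y's best response: q_Y = 132.5 − 0.5(280/3 − (1/3)q_Y) ⇒ (5/6)q_Y = 515/6, so q_Y = 103.
Then q_W = 280/3 − (1/3)·103 = 59.

103, 59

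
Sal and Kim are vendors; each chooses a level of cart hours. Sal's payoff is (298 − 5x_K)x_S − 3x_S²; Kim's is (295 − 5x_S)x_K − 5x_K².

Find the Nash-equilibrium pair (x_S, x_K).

Expanding Sal's payoff: 298x_S − 5x_Kx_S − 3x_S².
∂π/∂x_S = 298 − 5x_K − 6x_S = 0, so x_S = 149/3 − (5/6)x_K.
Likewise for Kim: x_K = 29.5 − 0.5x_S.
Plugging x_K into Sal's best response: x_S = 149/3 − (5/6)(29.5 − 0.5x_S) ⇒ (7/12)x_S = 301/12, so x_S = 43.
Then x_K = 29.5 − 0.5·43 = 8.

43, 8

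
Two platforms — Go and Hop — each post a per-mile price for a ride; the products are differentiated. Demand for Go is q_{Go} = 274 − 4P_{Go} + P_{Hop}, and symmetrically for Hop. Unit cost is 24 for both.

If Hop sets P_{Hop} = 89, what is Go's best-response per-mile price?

57.375

Go's profit: π = (P_{Go} − 24)(274 − 4P_{Go} + P_{Hop}).
∂π/∂P_{Go} = 370 − 8P_{Go} + P_{Hop} = 0 ⇒ P_{Go} = 46.25 + 0.125P_{Hop}.
At P_{Hop} = 89: P_{Go} = 46.25 + 0.125·89 = 57.375.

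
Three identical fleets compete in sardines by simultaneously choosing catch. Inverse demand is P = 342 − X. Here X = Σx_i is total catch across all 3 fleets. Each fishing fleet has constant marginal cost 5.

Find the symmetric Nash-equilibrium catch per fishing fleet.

A representative fishing fleet's profit is π_i = x_i(342 − X) − 5x_i, with X = x_i + Σ_{j≠i} x_j.
First-order condition: 337 − 2x_i − Σ_{j≠i} x_j = 0.
With identical fishing fleets, set every x_j = x: then 337 − 2x − 2x = 0, i.e. x = 337/4 = 84.25.

84.25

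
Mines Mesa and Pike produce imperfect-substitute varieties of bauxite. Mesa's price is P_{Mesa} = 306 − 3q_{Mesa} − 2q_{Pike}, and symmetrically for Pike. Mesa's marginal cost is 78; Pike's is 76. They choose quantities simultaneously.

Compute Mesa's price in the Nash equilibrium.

163.125

Mine Mesa's profit: π = q_{Mesa}(306 − 3q_{Mesa} − 2q_{Pike}) − 78q_{Mesa}.
∂π/∂q_{Mesa} = 228 − 6q_{Mesa} − 2q_{Pike} = 0 ⇒ q_{Mesa} = 38 − (1/3)q_{Pike}.
Similarly q_{Pike} = 115/3 − (1/3)q_{Mesa}.
Substituting the second reaction function into the first: q_{Mesa} = 38 − (1/3)(115/3 − (1/3)q_{Mesa}), which gives (8/9)q_{Mesa} = 227/9 ⇒ q_{Mesa} = 28.375.
Then q_{Pike} = 115/3 − (1/3)·28.375 = 28.875.
P_{Mesa} = 306 − 3·28.375 − 2·28.875 = 163.125.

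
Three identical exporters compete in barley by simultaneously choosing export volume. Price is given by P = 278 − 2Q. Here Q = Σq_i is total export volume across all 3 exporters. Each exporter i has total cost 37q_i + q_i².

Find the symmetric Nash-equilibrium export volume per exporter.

A representative exporter's profit is π_i = q_i(278 − 2Q) − 37q_i − q_i², with Q = q_i + Σ_{j≠i} q_j.
First-order condition: 241 − 6q_i − 2Σ_{j≠i} q_j = 0.
With identical exporters, set every q_j = q: then 241 − 6q − 4q = 0, i.e. q = 241/10 = 24.1.

24.1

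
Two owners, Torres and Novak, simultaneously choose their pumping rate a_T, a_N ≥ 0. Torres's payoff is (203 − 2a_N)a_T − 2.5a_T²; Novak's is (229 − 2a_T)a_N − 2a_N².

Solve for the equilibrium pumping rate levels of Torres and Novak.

Expanding Torres's payoff: 203a_T − 2a_Na_T − 2.5a_T².
∂π/∂a_T = 203 − 2a_N − 5a_T = 0, so a_T = 40.6 − 0.4a_N.
Likewise for Novak: a_N = 57.25 − 0.5a_T.
Solving the two reaction functions simultaneously: (1 − (−0.4)(−0.5))a_T = 40.6 − 0.4·57.25, so 0.8a_T = 17.7 and a_T = 22.125.
Then a_N = 57.25 − 0.5·22.125 = 46.1875.

22.125, 46.1875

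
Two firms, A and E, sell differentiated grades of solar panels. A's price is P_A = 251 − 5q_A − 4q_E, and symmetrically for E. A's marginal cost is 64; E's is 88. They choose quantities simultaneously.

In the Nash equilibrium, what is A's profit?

1051.25

Firm A's profit: π = q_A(251 − 5q_A − 4q_E) − 64q_A.
∂π/∂q_A = 187 − 10q_A − 4q_E = 0 ⇒ q_A = 18.7 − 0.4q_E.
Similarly q_E = 16.3 − 0.4q_A.
Plugging q_E into A's best response: q_A = 18.7 − 0.4(16.3 − 0.4q_A) ⇒ 0.84q_A = 12.18, so q_A = 14.5.
Then q_E = 16.3 − 0.4·14.5 = 10.5.
P_A = 251 − 5·14.5 − 4·10.5 = 136.5.
Profit = (136.5 − 64)·14.5 = 1051.25.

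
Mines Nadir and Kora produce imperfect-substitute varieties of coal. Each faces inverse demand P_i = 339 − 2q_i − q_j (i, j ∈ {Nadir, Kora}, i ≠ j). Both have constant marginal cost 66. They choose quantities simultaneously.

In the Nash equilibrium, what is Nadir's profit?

5962.32

Mine Nadir's profit: π = q_{Nadir}(339 − 2q_{Nadir} − q_{Kora}) − 66q_{Nadir}.
∂π/∂q_{Nadir} = 273 − 4q_{Nadir} − q_{Kora} = 0 ⇒ q_{Nadir} = 68.25 − 0.25q_{Kora}.
The game is symmetric, so in equilibrium q_{Kora} = q_{Nadir}: the reaction function gives 1.25q_{Nadir} = 68.25, hence q_{Nadir} = 54.6.
P_{Nadir} = 339 − 2·54.6 − 54.6 = 175.2.
Profit = (175.2 − 66)·54.6 = 5962.32.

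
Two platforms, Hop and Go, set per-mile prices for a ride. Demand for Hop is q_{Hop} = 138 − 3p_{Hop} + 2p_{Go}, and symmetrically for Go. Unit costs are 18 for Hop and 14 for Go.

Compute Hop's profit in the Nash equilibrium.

2566.6875

Hop's profit: π = (p_{Hop} − 18)(138 − 3p_{Hop} + 2p_{Go}).
∂π/∂p_{Hop} = 192 − 6p_{Hop} + 2p_{Go} = 0 ⇒ p_{Hop} = 32 + (1/3)p_{Go}.
Similarly p_{Go} = 30 + (1/3)p_{Hop}.
Solving the two reaction functions simultaneously: (1 − (1/3)(1/3))p_{Hop} = 32 + (1/3)·30, so (8/9)p_{Hop} = 42 and p_{Hop} = 47.25.
Then p_{Go} = 30 + (1/3)·47.25 = 45.75.
q_{Hop} = 138 − 3·47.25 + 2·45.75 = 87.75.
Profit = (47.25 − 18)·87.75 = 2566.6875.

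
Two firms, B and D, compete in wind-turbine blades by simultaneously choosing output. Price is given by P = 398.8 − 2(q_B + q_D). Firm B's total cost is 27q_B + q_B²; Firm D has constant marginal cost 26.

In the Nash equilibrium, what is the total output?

Firm B's profit: π = q_B(398.8 − 2(q_B + q_D)) − 27q_B − q_B².
∂π/∂q_B = 371.8 − 6q_B − 2q_D = 0, so q_B = 1859/30 − (1/3)q_D.
For D: ∂π/∂q_D = 372.8 − 4q_D − 2q_B = 0 ⇒ q_D = 93.2 − 0.5q_B.
Substituting the second reaction function into the first: q_B = 1859/30 − (1/3)(93.2 − 0.5q_B), which gives (5/6)q_B = 30.9 ⇒ q_B = 37.08.
Then q_D = 93.2 − 0.5·37.08 = 74.66.
Total output: 37.08 + 74.66 = 111.74.

111.74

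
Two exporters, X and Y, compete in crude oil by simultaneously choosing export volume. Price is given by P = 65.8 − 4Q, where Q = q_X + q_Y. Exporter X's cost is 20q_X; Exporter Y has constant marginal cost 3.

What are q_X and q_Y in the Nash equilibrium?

2.4, 6.65

Exporter X's profit: π = q_X(65.8 − 4(q_X + q_Y)) − 20q_X.
∂π/∂q_X = 45.8 − 8q_X − 4q_Y = 0, so q_X = 5.725 − 0.5q_Y.
By the same steps for Y: q_Y = 7.85 − 0.5q_X.
Substituting the second reaction function into the first: q_X = 5.725 − 0.5(7.85 − 0.5q_X), which gives 0.75q_X = 1.8 ⇒ q_X = 2.4.
Then q_Y = 7.85 − 0.5·2.4 = 6.65.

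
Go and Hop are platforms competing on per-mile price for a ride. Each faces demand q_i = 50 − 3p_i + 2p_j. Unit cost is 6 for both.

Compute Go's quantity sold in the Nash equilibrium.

Go's profit: π = (p_{Go} − 6)(50 − 3p_{Go} + 2p_{Hop}).
∂π/∂p_{Go} = 68 − 6p_{Go} + 2p_{Hop} = 0 ⇒ p_{Go} = 34/3 + (1/3)p_{Hop}.
The game is symmetric, so in equilibrium p_{Hop} = p_{Go}: the reaction function gives (2/3)p_{Go} = 34/3, hence p_{Go} = 17.
q_{Go} = 50 − 3·17 + 2·17 = 33.

33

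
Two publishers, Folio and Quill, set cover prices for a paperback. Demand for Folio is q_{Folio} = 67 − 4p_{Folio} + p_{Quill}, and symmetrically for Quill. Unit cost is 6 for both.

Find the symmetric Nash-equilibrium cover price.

13

Folio's profit: π = (p_{Folio} − 6)(67 − 4p_{Folio} + p_{Quill}).
∂π/∂p_{Folio} = 91 − 8p_{Folio} + p_{Quill} = 0 ⇒ p_{Folio} = 11.375 + 0.125p_{Quill}.
The game is symmetric, so in equilibrium p_{Quill} = p_{Folio}: the reaction function gives 0.875p_{Folio} = 11.375, hence p_{Folio} = 13.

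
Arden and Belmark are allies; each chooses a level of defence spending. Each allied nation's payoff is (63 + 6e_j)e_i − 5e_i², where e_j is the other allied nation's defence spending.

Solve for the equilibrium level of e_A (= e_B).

15.75

Arden's payoff is (63 + 6e_B)e_A − 5e_A².
∂π/∂e_A = 63 + 6e_B − 10e_A = 0, so e_A = 6.3 + 0.6e_B.
By symmetry e_B = e_A; substituting into the reaction function, 0.4e_A = 6.3 and e_A = 15.75.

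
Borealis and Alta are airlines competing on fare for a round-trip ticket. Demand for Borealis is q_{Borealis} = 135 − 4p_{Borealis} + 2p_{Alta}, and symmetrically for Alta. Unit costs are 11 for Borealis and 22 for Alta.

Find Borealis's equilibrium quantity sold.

Borealis's profit: π = (p_{Borealis} − 11)(135 − 4p_{Borealis} + 2p_{Alta}).
∂π/∂p_{Borealis} = 179 − 8p_{Borealis} + 2p_{Alta} = 0 ⇒ p_{Borealis} = 22.375 + 0.25p_{Alta}.
Similarly p_{Alta} = 27.875 + 0.25p_{Borealis}.
Substituting the second reaction function into the first: p_{Borealis} = 22.375 + 0.25(27.875 + 0.25p_{Borealis}), which gives 0.9375p_{Borealis} = 939/32 ⇒ p_{Borealis} = 31.3.
Then p_{Alta} = 27.875 + 0.25·31.3 = 35.7.
q_{Borealis} = 135 − 4·31.3 + 2·35.7 = 81.2.

81.2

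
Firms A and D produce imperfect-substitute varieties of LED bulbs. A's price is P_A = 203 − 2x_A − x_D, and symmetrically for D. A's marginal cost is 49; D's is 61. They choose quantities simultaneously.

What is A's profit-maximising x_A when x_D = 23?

Firm A's profit: π = x_A(203 − 2x_A − x_D) − 49x_A.
∂π/∂x_A = 154 − 4x_A − x_D = 0 ⇒ x_A = 38.5 − 0.25x_D.
At x_D = 23: x_A = 38.5 − 0.25·23 = 32.75.

32.75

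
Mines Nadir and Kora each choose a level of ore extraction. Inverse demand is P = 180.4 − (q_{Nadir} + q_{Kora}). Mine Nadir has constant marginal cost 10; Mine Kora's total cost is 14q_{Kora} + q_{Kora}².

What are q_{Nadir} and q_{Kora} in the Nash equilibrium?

Mine Nadir's profit: π = q_{Nadir}(180.4 − (q_{Nadir} + q_{Kora})) − 10q_{Nadir}.
∂π/∂q_{Nadir} = 170.4 − 2q_{Nadir} − q_{Kora} = 0, so q_{Nadir} = 85.2 − 0.5q_{Kora}.
For Kora: ∂π/∂q_{Kora} = 166.4 − 4q_{Kora} − q_{Nadir} = 0 ⇒ q_{Kora} = 41.6 − 0.25q_{Nadir}.
Solving the two reaction functions simultaneously: (1 − (−0.5)(−0.25))q_{Nadir} = 85.2 − 0.5·41.6, so 0.875q_{Nadir} = 64.4 and q_{Nadir} = 73.6.
Then q_{Kora} = 41.6 − 0.25·73.6 = 23.2.

73.6, 23.2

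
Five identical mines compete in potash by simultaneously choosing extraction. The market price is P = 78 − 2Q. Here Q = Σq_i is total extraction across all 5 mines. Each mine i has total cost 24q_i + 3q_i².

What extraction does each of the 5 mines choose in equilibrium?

A representative mine's profit is π_i = q_i(78 − 2Q) − 24q_i − 3q_i², with Q = q_i + Σ_{j≠i} q_j.
First-order condition: 54 − 10q_i − 2Σ_{j≠i} q_j = 0.
Imposing symmetry (q_j = q for all j) turns Σ_{j≠i} q_j into 4q, so 54 = 18q and q = 3.

3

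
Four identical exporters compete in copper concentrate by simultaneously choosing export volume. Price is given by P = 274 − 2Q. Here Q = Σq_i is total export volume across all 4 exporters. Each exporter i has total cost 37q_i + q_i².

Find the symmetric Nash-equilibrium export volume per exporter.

A representative exporter's profit is π_i = q_i(274 − 2Q) − 37q_i − q_i², with Q = q_i + Σ_{j≠i} q_j.
First-order condition: 237 − 6q_i − 2Σ_{j≠i} q_j = 0.
In a symmetric equilibrium every exporter chooses the same q, so Σ_{j≠i} q_j = 3q. The condition becomes 237 − 12q = 0, giving q = 237/12 = 19.75.

19.75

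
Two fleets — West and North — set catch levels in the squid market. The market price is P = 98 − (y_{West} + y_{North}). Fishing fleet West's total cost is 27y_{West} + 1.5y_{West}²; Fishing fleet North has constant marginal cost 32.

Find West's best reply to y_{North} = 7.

12.8

Fishing fleet West's profit: π = y_{West}(98 − (y_{West} + y_{North})) − 27y_{West} − 1.5y_{West}².
∂π/∂y_{West} = 71 − 5y_{West} − y_{North} = 0, so y_{West} = 14.2 − 0.2y_{North}.
At y_{North} = 7: y_{West} = 14.2 − 0.2·7 = 12.8.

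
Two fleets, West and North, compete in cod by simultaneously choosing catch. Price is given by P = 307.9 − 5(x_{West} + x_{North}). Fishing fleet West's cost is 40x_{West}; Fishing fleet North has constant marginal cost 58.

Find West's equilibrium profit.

1816.418

Fishing fleet West's profit: π = x_{West}(307.9 − 5(x_{West} + x_{North})) − 40x_{West}.
∂π/∂x_{West} = 267.9 − 10x_{West} − 5x_{North} = 0, so x_{West} = 26.79 − 0.5x_{North}.
By the same steps for North: x_{North} = 24.99 − 0.5x_{West}.
Substituting the second reaction function into the first: x_{West} = 26.79 − 0.5(24.99 − 0.5x_{West}), which gives 0.75x_{West} = 14.295 ⇒ x_{West} = 19.06.
Then x_{North} = 24.99 − 0.5·19.06 = 15.46.
Price P = 307.9 − 5·34.52 = 135.3.
West's profit: (135.3 − 40)·19.06 = 1816.418.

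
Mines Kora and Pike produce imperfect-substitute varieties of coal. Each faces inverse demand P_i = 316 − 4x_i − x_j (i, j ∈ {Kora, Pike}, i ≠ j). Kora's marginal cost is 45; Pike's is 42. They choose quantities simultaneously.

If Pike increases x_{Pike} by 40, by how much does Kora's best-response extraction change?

Mine Kora's profit: π = x_{Kora}(316 − 4x_{Kora} − x_{Pike}) − 45x_{Kora}.
∂π/∂x_{Kora} = 271 − 8x_{Kora} − x_{Pike} = 0 ⇒ x_{Kora} = 33.875 − 0.125x_{Pike}.
The reaction-function slope is −0.125, so a 40-unit rise in x_{Pike} moves x_{Kora} by −0.125 × 40 = −5. Kora's best response falls — the actions are strategic substitutes.

-5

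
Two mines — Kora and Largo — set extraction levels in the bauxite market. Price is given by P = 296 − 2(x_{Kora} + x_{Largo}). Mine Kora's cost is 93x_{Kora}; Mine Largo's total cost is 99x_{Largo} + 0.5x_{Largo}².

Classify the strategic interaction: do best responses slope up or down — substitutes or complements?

strategic substitutes

Mine Kora's profit: π = x_{Kora}(296 − 2(x_{Kora} + x_{Largo})) − 93x_{Kora}.
∂π/∂x_{Kora} = 203 − 4x_{Kora} − 2x_{Largo} = 0, so x_{Kora} = 50.75 − 0.5x_{Largo}.
The best-response slope dx_{Kora}/dx_{Largo} = −0.5 < 0: the reaction function is downward-sloping, so the choices are strategic substitutes.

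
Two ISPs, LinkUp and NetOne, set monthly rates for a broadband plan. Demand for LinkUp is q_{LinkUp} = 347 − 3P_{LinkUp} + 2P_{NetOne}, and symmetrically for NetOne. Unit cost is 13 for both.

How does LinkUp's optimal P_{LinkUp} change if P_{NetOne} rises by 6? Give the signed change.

2

LinkUp's profit: π = (P_{LinkUp} − 13)(347 − 3P_{LinkUp} + 2P_{NetOne}).
∂π/∂P_{LinkUp} = 386 − 6P_{LinkUp} + 2P_{NetOne} = 0 ⇒ P_{LinkUp} = 193/3 + (1/3)P_{NetOne}.
The reaction-function slope is 1/3, so a 6-unit rise in P_{NetOne} moves P_{LinkUp} by 1/3 × 6 = 2. LinkUp's best response rises — the actions are strategic complements.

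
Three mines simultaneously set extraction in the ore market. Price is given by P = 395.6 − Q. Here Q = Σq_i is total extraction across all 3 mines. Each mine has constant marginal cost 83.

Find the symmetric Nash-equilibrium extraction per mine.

A representative mine's profit is π_i = q_i(395.6 − Q) − 83q_i, with Q = q_i + Σ_{j≠i} q_j.
First-order condition: 312.6 − 2q_i − Σ_{j≠i} q_j = 0.
Imposing symmetry (q_j = q for all j) turns Σ_{j≠i} q_j into 2q, so 312.6 = 4q and q = 78.15.

78.15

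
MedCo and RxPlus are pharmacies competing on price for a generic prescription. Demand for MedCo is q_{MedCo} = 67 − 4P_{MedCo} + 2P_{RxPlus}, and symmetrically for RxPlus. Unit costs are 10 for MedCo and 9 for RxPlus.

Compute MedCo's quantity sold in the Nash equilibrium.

MedCo's profit: π = (P_{MedCo} − 10)(67 − 4P_{MedCo} + 2P_{RxPlus}).
∂π/∂P_{MedCo} = 107 − 8P_{MedCo} + 2P_{RxPlus} = 0 ⇒ P_{MedCo} = 13.375 + 0.25P_{RxPlus}.
Similarly P_{RxPlus} = 12.875 + 0.25P_{MedCo}.
Solving the two reaction functions simultaneously: (1 − (0.25)(0.25))P_{MedCo} = 13.375 + 0.25·12.875, so 0.9375P_{MedCo} = 531/32 and P_{MedCo} = 17.7.
Then P_{RxPlus} = 12.875 + 0.25·17.7 = 17.3.
q_{MedCo} = 67 − 4·17.7 + 2·17.3 = 30.8.

30.8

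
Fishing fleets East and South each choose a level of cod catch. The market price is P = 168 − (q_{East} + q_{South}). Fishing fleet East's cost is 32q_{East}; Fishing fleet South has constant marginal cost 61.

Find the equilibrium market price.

87

Fishing fleet East's profit: π = q_{East}(168 − (q_{East} + q_{South})) − 32q_{East}.
∂π/∂q_{East} = 136 − 2q_{East} − q_{South} = 0, so q_{East} = 68 − 0.5q_{South}.
By the same steps for South: q_{South} = 53.5 − 0.5q_{East}.
Substituting the second reaction function into the first: q_{East} = 68 − 0.5(53.5 − 0.5q_{East}), which gives 0.75q_{East} = 41.25 ⇒ q_{East} = 55.
Then q_{South} = 53.5 − 0.5·55 = 26.
Equilibrium price: P = 168 − 81 = 87.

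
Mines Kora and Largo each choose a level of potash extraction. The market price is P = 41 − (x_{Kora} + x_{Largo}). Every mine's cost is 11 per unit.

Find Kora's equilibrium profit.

Mine Kora's profit: π = x_{Kora}(41 − (x_{Kora} + x_{Largo})) − 11x_{Kora}.
∂π/∂x_{Kora} = 30 − 2x_{Kora} − x_{Largo} = 0, so x_{Kora} = 15 − 0.5x_{Largo}.
The game is symmetric, so in equilibrium x_{Largo} = x_{Kora}: the reaction function gives 1.5x_{Kora} = 15, hence x_{Kora} = 10.
Price P = 41 − 20 = 21.
Kora's profit: (21 − 11)·10 = 100.

100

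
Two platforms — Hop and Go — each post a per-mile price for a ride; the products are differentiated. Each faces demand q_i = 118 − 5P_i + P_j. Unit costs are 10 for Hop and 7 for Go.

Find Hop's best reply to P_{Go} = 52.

Hop's profit: π = (P_{Hop} − 10)(118 − 5P_{Hop} + P_{Go}).
∂π/∂P_{Hop} = 168 − 10P_{Hop} + P_{Go} = 0 ⇒ P_{Hop} = 16.8 + 0.1P_{Go}.
At P_{Go} = 52: P_{Hop} = 16.8 + 0.1·52 = 22.

22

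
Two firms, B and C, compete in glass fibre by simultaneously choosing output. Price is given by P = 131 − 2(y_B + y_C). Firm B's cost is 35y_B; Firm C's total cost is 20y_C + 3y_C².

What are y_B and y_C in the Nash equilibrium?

20.5, 7

Firm B's profit: π = y_B(131 − 2(y_B + y_C)) − 35y_B.
∂π/∂y_B = 96 − 4y_B − 2y_C = 0, so y_B = 24 − 0.5y_C.
For C: ∂π/∂y_C = 111 − 10y_C − 2y_B = 0 ⇒ y_C = 11.1 − 0.2y_B.
Solving the two reaction functions simultaneously: (1 − (−0.5)(−0.2))y_B = 24 − 0.5·11.1, so 0.9y_B = 18.45 and y_B = 20.5.
Then y_C = 11.1 − 0.2·20.5 = 7.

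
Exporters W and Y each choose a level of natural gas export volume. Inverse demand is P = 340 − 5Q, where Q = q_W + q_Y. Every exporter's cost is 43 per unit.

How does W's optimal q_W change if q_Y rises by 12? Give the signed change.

Exporter W's profit: π = q_W(340 − 5(q_W + q_Y)) − 43q_W.
∂π/∂q_W = 297 − 10q_W − 5q_Y = 0, so q_W = 29.7 − 0.5q_Y.
The reaction-function slope is −0.5, so a 12-unit rise in q_Y moves q_W by −0.5 × 12 = −6. W's best response falls — the actions are strategic substitutes.

-6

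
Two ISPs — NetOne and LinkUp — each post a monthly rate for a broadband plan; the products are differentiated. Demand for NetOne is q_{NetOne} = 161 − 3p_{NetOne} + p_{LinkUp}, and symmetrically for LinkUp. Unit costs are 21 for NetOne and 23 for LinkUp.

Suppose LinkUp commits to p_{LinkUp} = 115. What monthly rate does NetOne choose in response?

56.5

NetOne's profit: π = (p_{NetOne} − 21)(161 − 3p_{NetOne} + p_{LinkUp}).
∂π/∂p_{NetOne} = 224 − 6p_{NetOne} + p_{LinkUp} = 0 ⇒ p_{NetOne} = 112/3 + (1/6)p_{LinkUp}.
At p_{LinkUp} = 115: p_{NetOne} = 112/3 + (1/6)·115 = 56.5.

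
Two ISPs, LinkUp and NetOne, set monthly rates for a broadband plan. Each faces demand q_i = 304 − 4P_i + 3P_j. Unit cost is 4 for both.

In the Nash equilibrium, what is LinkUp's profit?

LinkUp's profit: π = (P_{LinkUp} − 4)(304 − 4P_{LinkUp} + 3P_{NetOne}).
∂π/∂P_{LinkUp} = 320 − 8P_{LinkUp} + 3P_{NetOne} = 0 ⇒ P_{LinkUp} = 40 + 0.375P_{NetOne}.
Setting P_{LinkUp} = P_{NetOne} in the reaction function: P_{LinkUp} = 40 + 0.375P_{LinkUp}, so P_{LinkUp} = 40 / 0.625 = 64.
q_{LinkUp} = 304 − 4·64 + 3·64 = 240.
Profit = (64 − 4)·240 = 14400.

14400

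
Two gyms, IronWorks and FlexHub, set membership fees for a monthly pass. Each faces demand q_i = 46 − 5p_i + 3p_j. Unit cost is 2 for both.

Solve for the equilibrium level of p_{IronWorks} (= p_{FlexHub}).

8

IronWorks's profit: π = (p_{IronWorks} − 2)(46 − 5p_{IronWorks} + 3p_{FlexHub}).
∂π/∂p_{IronWorks} = 56 − 10p_{IronWorks} + 3p_{FlexHub} = 0 ⇒ p_{IronWorks} = 5.6 + 0.3p_{FlexHub}.
Setting p_{IronWorks} = p_{FlexHub} in the reaction function: p_{IronWorks} = 5.6 + 0.3p_{IronWorks}, so p_{IronWorks} = 5.6 / 0.7 = 8.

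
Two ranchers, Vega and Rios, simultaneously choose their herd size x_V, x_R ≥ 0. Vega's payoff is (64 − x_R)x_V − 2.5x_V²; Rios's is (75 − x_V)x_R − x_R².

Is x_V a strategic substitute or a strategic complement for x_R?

strategic substitutes

Expanding Vega's payoff: 64x_V − x_Rx_V − 2.5x_V².
∂π/∂x_V = 64 − x_R − 5x_V = 0, so x_V = 12.8 − 0.2x_R.
The best-response slope dx_V/dx_R = −0.2 < 0: the reaction function is downward-sloping, so the choices are strategic substitutes.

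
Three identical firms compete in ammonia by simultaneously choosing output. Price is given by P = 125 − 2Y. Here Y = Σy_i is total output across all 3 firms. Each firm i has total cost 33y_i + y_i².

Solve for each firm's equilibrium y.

9.2

A representative firm's profit is π_i = y_i(125 − 2Y) − 33y_i − y_i², with Y = y_i + Σ_{j≠i} y_j.
First-order condition: 92 − 6y_i − 2Σ_{j≠i} y_j = 0.
With identical firms, set every y_j = y: then 92 − 6y − 4y = 0, i.e. y = 92/10 = 9.2.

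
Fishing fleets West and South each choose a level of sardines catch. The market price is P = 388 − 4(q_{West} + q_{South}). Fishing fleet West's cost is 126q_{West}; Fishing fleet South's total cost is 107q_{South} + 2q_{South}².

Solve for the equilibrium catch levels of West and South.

Fishing fleet West's profit: π = q_{West}(388 − 4(q_{West} + q_{South})) − 126q_{West}.
∂π/∂q_{West} = 262 − 8q_{West} − 4q_{South} = 0, so q_{West} = 32.75 − 0.5q_{South}.
For South: ∂π/∂q_{South} = 281 − 12q_{South} − 4q_{West} = 0 ⇒ q_{South} = 281/12 − (1/3)q_{West}.
Substituting the second reaction function into the first: q_{West} = 32.75 − 0.5(281/12 − (1/3)q_{West}), which gives (5/6)q_{West} = 505/24 ⇒ q_{West} = 25.25.
Then q_{South} = 281/12 − (1/3)·25.25 = 15.

25.25, 15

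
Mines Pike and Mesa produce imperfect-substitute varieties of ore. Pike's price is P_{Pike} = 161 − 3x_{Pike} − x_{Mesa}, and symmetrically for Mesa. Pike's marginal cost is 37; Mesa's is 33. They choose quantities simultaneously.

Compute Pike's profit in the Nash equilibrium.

929.28

Mine Pike's profit: π = x_{Pike}(161 − 3x_{Pike} − x_{Mesa}) − 37x_{Pike}.
∂π/∂x_{Pike} = 124 − 6x_{Pike} − x_{Mesa} = 0 ⇒ x_{Pike} = 62/3 − (1/6)x_{Mesa}.
Similarly x_{Mesa} = 64/3 − (1/6)x_{Pike}.
Solving the two reaction functions simultaneously: (1 − (−1/6)(−1/6))x_{Pike} = 62/3 − (1/6)·(64/3), so (35/36)x_{Pike} = 154/9 and x_{Pike} = 17.6.
Then x_{Mesa} = 64/3 − (1/6)·17.6 = 18.4.
P_{Pike} = 161 − 3·17.6 − 18.4 = 89.8.
Profit = (89.8 − 37)·17.6 = 929.28.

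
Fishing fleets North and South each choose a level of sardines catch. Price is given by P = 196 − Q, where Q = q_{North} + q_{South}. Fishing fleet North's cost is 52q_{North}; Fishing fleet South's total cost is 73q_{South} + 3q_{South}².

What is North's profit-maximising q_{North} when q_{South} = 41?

Fishing fleet North's profit: π = q_{North}(196 − (q_{North} + q_{South})) − 52q_{North}.
∂π/∂q_{North} = 144 − 2q_{North} − q_{South} = 0, so q_{North} = 72 − 0.5q_{South}.
At q_{South} = 41: q_{North} = 72 − 0.5·41 = 51.5.

51.5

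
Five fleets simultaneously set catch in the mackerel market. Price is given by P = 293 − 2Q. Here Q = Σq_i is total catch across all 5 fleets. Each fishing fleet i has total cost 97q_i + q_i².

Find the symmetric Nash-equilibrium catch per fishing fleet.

A representative fishing fleet's profit is π_i = q_i(293 − 2Q) − 97q_i − q_i², with Q = q_i + Σ_{j≠i} q_j.
First-order condition: 196 − 6q_i − 2Σ_{j≠i} q_j = 0.
With identical fishing fleets, set every q_j = q: then 196 − 6q − 8q = 0, i.e. q = 196/14 = 14.

14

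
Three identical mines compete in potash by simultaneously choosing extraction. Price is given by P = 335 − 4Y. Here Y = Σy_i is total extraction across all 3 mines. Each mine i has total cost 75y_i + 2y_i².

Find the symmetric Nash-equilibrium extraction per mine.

A representative mine's profit is π_i = y_i(335 − 4Y) − 75y_i − 2y_i², with Y = y_i + Σ_{j≠i} y_j.
First-order condition: 260 − 12y_i − 4Σ_{j≠i} y_j = 0.
Imposing symmetry (y_j = y for all j) turns Σ_{j≠i} y_j into 2y, so 260 = 20y and y = 13.

13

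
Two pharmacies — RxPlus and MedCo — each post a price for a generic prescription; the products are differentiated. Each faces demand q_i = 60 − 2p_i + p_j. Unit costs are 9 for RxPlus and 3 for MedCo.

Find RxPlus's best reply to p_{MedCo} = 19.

24.25

RxPlus's profit: π = (p_{RxPlus} − 9)(60 − 2p_{RxPlus} + p_{MedCo}).
∂π/∂p_{RxPlus} = 78 − 4p_{RxPlus} + p_{MedCo} = 0 ⇒ p_{RxPlus} = 19.5 + 0.25p_{MedCo}.
At p_{MedCo} = 19: p_{RxPlus} = 19.5 + 0.25·19 = 24.25.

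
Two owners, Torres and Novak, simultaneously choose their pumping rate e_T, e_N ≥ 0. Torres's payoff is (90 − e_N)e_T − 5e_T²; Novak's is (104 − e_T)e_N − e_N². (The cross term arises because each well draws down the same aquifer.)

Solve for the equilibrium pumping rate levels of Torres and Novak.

Expanding Torres's payoff: 90e_T − e_Ne_T − 5e_T².
∂π/∂e_T = 90 − e_N − 10e_T = 0, so e_T = 9 − 0.1e_N.
Likewise for Novak: e_N = 52 − 0.5e_T.
Substituting the second reaction function into the first: e_T = 9 − 0.1(52 − 0.5e_T), which gives 0.95e_T = 3.8 ⇒ e_T = 4.
Then e_N = 52 − 0.5·4 = 50.

4, 50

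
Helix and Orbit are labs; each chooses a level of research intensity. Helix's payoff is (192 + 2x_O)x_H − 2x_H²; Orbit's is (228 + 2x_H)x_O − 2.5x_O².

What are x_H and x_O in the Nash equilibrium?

88.5, 81

Expanding Helix's payoff: 192x_H + 2x_Ox_H − 2x_H².
∂π/∂x_H = 192 + 2x_O − 4x_H = 0, so x_H = 48 + 0.5x_O.
Likewise for Orbit: x_O = 45.6 + 0.4x_H.
Substituting the second reaction function into the first: x_H = 48 + 0.5(45.6 + 0.4x_H), which gives 0.8x_H = 70.8 ⇒ x_H = 88.5.
Then x_O = 45.6 + 0.4·88.5 = 81.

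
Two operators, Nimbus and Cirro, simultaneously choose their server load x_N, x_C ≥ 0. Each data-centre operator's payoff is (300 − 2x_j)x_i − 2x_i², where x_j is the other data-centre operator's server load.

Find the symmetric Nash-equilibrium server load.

Nimbus's payoff is (300 − 2x_C)x_N − 2x_N².
∂π/∂x_N = 300 − 2x_C − 4x_N = 0, so x_N = 75 − 0.5x_C.
The game is symmetric, so in equilibrium x_C = x_N: the reaction function gives 1.5x_N = 75, hence x_N = 50.

50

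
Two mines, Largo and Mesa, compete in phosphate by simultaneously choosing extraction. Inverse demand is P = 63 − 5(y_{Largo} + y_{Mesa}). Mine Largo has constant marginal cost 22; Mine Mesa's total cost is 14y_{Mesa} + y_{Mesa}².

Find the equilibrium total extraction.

Mine Largo's profit: π = y_{Largo}(63 − 5(y_{Largo} + y_{Mesa})) − 22y_{Largo}.
∂π/∂y_{Largo} = 41 − 10y_{Largo} − 5y_{Mesa} = 0, so y_{Largo} = 4.1 − 0.5y_{Mesa}.
For Mesa: ∂π/∂y_{Mesa} = 49 − 12y_{Mesa} − 5y_{Largo} = 0 ⇒ y_{Mesa} = 49/12 − (5/12)y_{Largo}.
Substituting the second reaction function into the first: y_{Largo} = 4.1 − 0.5(49/12 − (5/12)y_{Largo}), which gives (19/24)y_{Largo} = 247/120 ⇒ y_{Largo} = 2.6.
Then y_{Mesa} = 49/12 − (5/12)·2.6 = 3.
Total extraction: 2.6 + 3 = 5.6.

5.6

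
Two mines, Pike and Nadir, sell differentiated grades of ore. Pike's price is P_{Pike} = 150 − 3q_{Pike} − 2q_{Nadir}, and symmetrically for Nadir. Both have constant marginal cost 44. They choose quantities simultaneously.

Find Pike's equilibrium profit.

526.6875

Mine Pike's profit: π = q_{Pike}(150 − 3q_{Pike} − 2q_{Nadir}) − 44q_{Pike}.
∂π/∂q_{Pike} = 106 − 6q_{Pike} − 2q_{Nadir} = 0 ⇒ q_{Pike} = 53/3 − (1/3)q_{Nadir}.
Setting q_{Pike} = q_{Nadir} in the reaction function: q_{Pike} = 53/3 − (1/3)q_{Pike}, so q_{Pike} = (53/3) / (4/3) = 13.25.
P_{Pike} = 150 − 3·13.25 − 2·13.25 = 83.75.
Profit = (83.75 − 44)·13.25 = 526.6875.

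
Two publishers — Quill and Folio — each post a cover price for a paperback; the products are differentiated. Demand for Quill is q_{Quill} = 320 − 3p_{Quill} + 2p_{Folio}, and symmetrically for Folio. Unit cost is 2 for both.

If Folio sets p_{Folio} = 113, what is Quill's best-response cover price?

Quill's profit: π = (p_{Quill} − 2)(320 − 3p_{Quill} + 2p_{Folio}).
∂π/∂p_{Quill} = 326 − 6p_{Quill} + 2p_{Folio} = 0 ⇒ p_{Quill} = 163/3 + (1/3)p_{Folio}.
At p_{Folio} = 113: p_{Quill} = 163/3 + (1/3)·113 = 92.

92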